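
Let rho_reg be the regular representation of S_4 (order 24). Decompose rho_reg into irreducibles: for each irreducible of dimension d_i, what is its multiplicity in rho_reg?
Each irreducible V_i of dimension d_i appears with multiplicity d_i, i.e. rho_reg = (direct sum over all irreducibles V_i) d_i V_i. The irreducible dimensions for S_4 are 1, 1, 2, 3, 3: 2 irreducibles of dimension 1, each with multiplicity 1; 1 irreducible of dimension 2, with multiplicity 2; 2 irreducibles of dimension 3, each with multiplicity 3. Total dimension 2*1*1 + 1*2*2 + 2*3*3 = 24 = |G|.

Justification: General theorem: in the regular representation of a finite group G, each irreducible appears with multiplicity equal to its dimension. Check: dim(rho_reg) = sum d_i^2 = 1 + 1 + 4 + 9 + 9 = 24 = |G|.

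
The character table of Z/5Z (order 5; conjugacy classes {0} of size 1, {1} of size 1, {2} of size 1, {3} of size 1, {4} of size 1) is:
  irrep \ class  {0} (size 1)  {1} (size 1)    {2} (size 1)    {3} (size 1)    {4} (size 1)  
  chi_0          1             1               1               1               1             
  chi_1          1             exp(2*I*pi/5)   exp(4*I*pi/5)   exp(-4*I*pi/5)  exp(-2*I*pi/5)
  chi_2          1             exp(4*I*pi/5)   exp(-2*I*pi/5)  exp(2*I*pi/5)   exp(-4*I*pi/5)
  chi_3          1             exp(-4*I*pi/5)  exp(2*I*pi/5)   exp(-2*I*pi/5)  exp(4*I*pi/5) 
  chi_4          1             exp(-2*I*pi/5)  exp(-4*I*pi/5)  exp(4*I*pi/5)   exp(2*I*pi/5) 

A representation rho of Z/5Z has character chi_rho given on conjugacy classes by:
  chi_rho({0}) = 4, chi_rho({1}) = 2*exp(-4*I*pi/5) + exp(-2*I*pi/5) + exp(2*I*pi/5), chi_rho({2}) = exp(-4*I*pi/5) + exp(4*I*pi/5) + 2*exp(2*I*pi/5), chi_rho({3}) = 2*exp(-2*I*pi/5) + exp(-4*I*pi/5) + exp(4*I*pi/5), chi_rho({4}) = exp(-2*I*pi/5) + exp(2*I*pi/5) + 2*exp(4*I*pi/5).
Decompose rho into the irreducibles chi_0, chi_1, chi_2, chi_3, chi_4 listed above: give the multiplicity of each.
Multiplicities: chi_0: 0, chi_1: 1, chi_2: 0, chi_3: 2, chi_4: 1.

Argument: Use <chi_rho, chi> = (1/|G|) sum_C |C| * chi_rho(C) * conj(chi(C)) with |G| = 5 for each irreducible chi in the table:
  <chi_rho, chi_0> = (1/5)[1*(4)*conj(1) + 1*(2*exp(-4*I*pi/5) + exp(-2*I*pi/5) + exp(2*I*pi/5))*conj(1) + 1*(exp(-4*I*pi/5) + exp(4*I*pi/5) + 2*exp(2*I*pi/5))*conj(1) + 1*(2*exp(-2*I*pi/5) + exp(-4*I*pi/5) + exp(4*I*pi/5))*conj(1) + 1*(exp(-2*I*pi/5) + exp(2*I*pi/5) + 2*exp(4*I*pi/5))*conj(1)]
      = (1/5)[(4) + (2*exp(-4*I*pi/5) + exp(-2*I*pi/5) + exp(2*I*pi/5)) + (exp(-4*I*pi/5) + exp(4*I*pi/5) + 2*exp(2*I*pi/5)) + (2*exp(-2*I*pi/5) + exp(-4*I*pi/5) + exp(4*I*pi/5)) + (exp(-2*I*pi/5) + exp(2*I*pi/5) + 2*exp(4*I*pi/5))] = 0/5 = 0
  <chi_rho, chi_1> = (1/5)[1*(4)*conj(1) + 1*(2*exp(-4*I*pi/5) + exp(-2*I*pi/5) + exp(2*I*pi/5))*conj(exp(2*I*pi/5)) + 1*(exp(-4*I*pi/5) + exp(4*I*pi/5) + 2*exp(2*I*pi/5))*conj(exp(4*I*pi/5)) + 1*(2*exp(-2*I*pi/5) + exp(-4*I*pi/5) + exp(4*I*pi/5))*conj(exp(-4*I*pi/5)) + 1*(exp(-2*I*pi/5) + exp(2*I*pi/5) + 2*exp(4*I*pi/5))*conj(exp(-2*I*pi/5))]
      = (1/5)[(4) + (1 + exp(-4*I*pi/5) + 2*exp(4*I*pi/5)) + (1 + 2*exp(-2*I*pi/5) + exp(2*I*pi/5)) + (1 + exp(-2*I*pi/5) + 2*exp(2*I*pi/5)) + (1 + 2*exp(-4*I*pi/5) + exp(4*I*pi/5))] = 5/5 = 1
  <chi_rho, chi_2> = (1/5)[1*(4)*conj(1) + 1*(2*exp(-4*I*pi/5) + exp(-2*I*pi/5) + exp(2*I*pi/5))*conj(exp(4*I*pi/5)) + 1*(exp(-4*I*pi/5) + exp(4*I*pi/5) + 2*exp(2*I*pi/5))*conj(exp(-2*I*pi/5)) + 1*(2*exp(-2*I*pi/5) + exp(-4*I*pi/5) + exp(4*I*pi/5))*conj(exp(2*I*pi/5)) + 1*(exp(-2*I*pi/5) + exp(2*I*pi/5) + 2*exp(4*I*pi/5))*conj(exp(-4*I*pi/5))]
      = (1/5)[(4) + (exp(-2*I*pi/5) + exp(4*I*pi/5) + 2*exp(2*I*pi/5)) + (exp(-2*I*pi/5) + exp(-4*I*pi/5) + 2*exp(4*I*pi/5)) + (2*exp(-4*I*pi/5) + exp(4*I*pi/5) + exp(2*I*pi/5)) + (2*exp(-2*I*pi/5) + exp(-4*I*pi/5) + exp(2*I*pi/5))] = 0/5 = 0
  <chi_rho, chi_3> = (1/5)[1*(4)*conj(1) + 1*(2*exp(-4*I*pi/5) + exp(-2*I*pi/5) + exp(2*I*pi/5))*conj(exp(-4*I*pi/5)) + 1*(exp(-4*I*pi/5) + exp(4*I*pi/5) + 2*exp(2*I*pi/5))*conj(exp(2*I*pi/5)) + 1*(2*exp(-2*I*pi/5) + exp(-4*I*pi/5) + exp(4*I*pi/5))*conj(exp(-2*I*pi/5)) + 1*(exp(-2*I*pi/5) + exp(2*I*pi/5) + 2*exp(4*I*pi/5))*conj(exp(4*I*pi/5))]
      = (1/5)[(4) + (2 + exp(-4*I*pi/5) + exp(2*I*pi/5)) + (2 + exp(4*I*pi/5) + exp(2*I*pi/5)) + (2 + exp(-2*I*pi/5) + exp(-4*I*pi/5)) + (2 + exp(-2*I*pi/5) + exp(4*I*pi/5))] = 10/5 = 2
  <chi_rho, chi_4> = (1/5)[1*(4)*conj(1) + 1*(2*exp(-4*I*pi/5) + exp(-2*I*pi/5) + exp(2*I*pi/5))*conj(exp(-2*I*pi/5)) + 1*(exp(-4*I*pi/5) + exp(4*I*pi/5) + 2*exp(2*I*pi/5))*conj(exp(-4*I*pi/5)) + 1*(2*exp(-2*I*pi/5) + exp(-4*I*pi/5) + exp(4*I*pi/5))*conj(exp(4*I*pi/5)) + 1*(exp(-2*I*pi/5) + exp(2*I*pi/5) + 2*exp(4*I*pi/5))*conj(exp(2*I*pi/5))]
      = (1/5)[(4) + (1 + 2*exp(-2*I*pi/5) + exp(4*I*pi/5)) + (1 + 2*exp(-4*I*pi/5) + exp(-2*I*pi/5)) + (1 + exp(2*I*pi/5) + 2*exp(4*I*pi/5)) + (1 + exp(-4*I*pi/5) + 2*exp(2*I*pi/5))] = 5/5 = 1
(Exp terms are combined using exp(i*s)*conj(exp(i*t)) = exp(i*(s-t)), and sums of them are collapsed using the identity that for every m > 1 the m distinct m-th roots of unity sum to 0, e.g. 1 + exp(2*I*pi/3) + exp(-2*I*pi/3) = 0.)
Dimension check: dim(rho) = sum (mult * dim) = 0*1 + 1*1 + 0*1 + 2*1 + 1*1 = 4 = chi_rho(e) = 4.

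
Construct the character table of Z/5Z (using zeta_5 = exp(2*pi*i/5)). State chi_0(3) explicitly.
Character table of Z/5Z (irreps indexed chi_0,...,chi_4 with chi_k(m) = zeta_5^(k*m), zeta_5 = exp(2*pi*i/5)):
  irrep \ class  {0} (size 1)  {1} (size 1)    {2} (size 1)    {3} (size 1)    {4} (size 1)  
  chi_0          1             1               1               1               1             
  chi_1          1             exp(2*I*pi/5)   exp(4*I*pi/5)   exp(-4*I*pi/5)  exp(-2*I*pi/5)
  chi_2          1             exp(4*I*pi/5)   exp(-2*I*pi/5)  exp(2*I*pi/5)   exp(-4*I*pi/5)
  chi_3          1             exp(-4*I*pi/5)  exp(2*I*pi/5)   exp(-2*I*pi/5)  exp(4*I*pi/5) 
  chi_4          1             exp(-2*I*pi/5)  exp(-4*I*pi/5)  exp(4*I*pi/5)   exp(2*I*pi/5) 

Spot check: chi_0(3) = zeta_5^(0*3) = zeta_5^0 = 1.

Reasoning: Z/5Z is abelian, so all 5 irreducible complex representations are 1-dimensional. They are given by chi_k(m) = zeta_5^(k*m) for k = 0,...,4. Row orthogonality: sum_m chi_k(m) conj(chi_l(m)) = 5 * [k = l].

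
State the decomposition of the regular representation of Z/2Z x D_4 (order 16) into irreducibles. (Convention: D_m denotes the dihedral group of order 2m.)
Each irreducible V_i of dimension d_i appears with multiplicity d_i, i.e. rho_reg = (direct sum over all irreducibles V_i) d_i V_i. The irreducible dimensions for Z/2Z x D_4 are 1, 1, 1, 1, 1, 1, 1, 1, 2, 2: 8 irreducibles of dimension 1, each with multiplicity 1; 2 irreducibles of dimension 2, each with multiplicity 2. Total dimension 8*1*1 + 2*2*2 = 16 = |G|.

Proof sketch: General theorem: in the regular representation of a finite group G, each irreducible appears with multiplicity equal to its dimension. Check: dim(rho_reg) = sum d_i^2 = 1 + 1 + 1 + 1 + 1 + 1 + 1 + 1 + 4 + 4 = 16 = |G|.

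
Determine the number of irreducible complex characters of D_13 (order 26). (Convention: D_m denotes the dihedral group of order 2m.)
8

Details: The number of irreducible complex representations of a finite group equals its number of conjugacy classes. D_13 has 8 conjugacy classes ((n+3)/2 for n odd), so D_13 (order 26) has exactly 8 irreducible complex representations.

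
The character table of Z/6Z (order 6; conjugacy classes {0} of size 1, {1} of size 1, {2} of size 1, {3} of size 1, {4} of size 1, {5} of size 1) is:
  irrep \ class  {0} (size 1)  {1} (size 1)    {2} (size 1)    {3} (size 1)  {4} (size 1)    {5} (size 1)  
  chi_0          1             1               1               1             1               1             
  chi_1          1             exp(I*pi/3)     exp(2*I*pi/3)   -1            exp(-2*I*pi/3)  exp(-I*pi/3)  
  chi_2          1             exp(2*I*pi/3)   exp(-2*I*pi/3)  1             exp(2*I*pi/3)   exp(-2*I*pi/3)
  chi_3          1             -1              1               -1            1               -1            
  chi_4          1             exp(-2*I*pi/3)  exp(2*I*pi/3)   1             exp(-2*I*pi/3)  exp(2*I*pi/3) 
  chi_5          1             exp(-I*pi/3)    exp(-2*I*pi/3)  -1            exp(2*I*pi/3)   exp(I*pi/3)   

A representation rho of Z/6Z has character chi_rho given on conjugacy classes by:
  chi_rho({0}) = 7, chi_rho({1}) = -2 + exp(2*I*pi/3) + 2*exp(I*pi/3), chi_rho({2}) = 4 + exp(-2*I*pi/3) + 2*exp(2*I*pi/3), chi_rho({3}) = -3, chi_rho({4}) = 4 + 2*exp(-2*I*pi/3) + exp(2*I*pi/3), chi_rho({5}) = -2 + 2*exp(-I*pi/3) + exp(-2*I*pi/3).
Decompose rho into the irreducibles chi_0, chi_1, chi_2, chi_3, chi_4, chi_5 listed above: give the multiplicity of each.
Multiplicities: chi_0: 1, chi_1: 2, chi_2: 1, chi_3: 3, chi_4: 0, chi_5: 0.

Use <chi_rho, chi> = (1/|G|) sum_C |C| * chi_rho(C) * conj(chi(C)) with |G| = 6 for each irreducible chi in the table:
  <chi_rho, chi_0> = (1/6)[1*(7)*conj(1) + 1*(-2 + exp(2*I*pi/3) + 2*exp(I*pi/3))*conj(1) + 1*(4 + exp(-2*I*pi/3) + 2*exp(2*I*pi/3))*conj(1) + 1*(-3)*conj(1) + 1*(4 + 2*exp(-2*I*pi/3) + exp(2*I*pi/3))*conj(1) + 1*(-2 + 2*exp(-I*pi/3) + exp(-2*I*pi/3))*conj(1)]
      = (1/6)[(7) + (-2 + exp(2*I*pi/3) + 2*exp(I*pi/3)) + (4 + exp(-2*I*pi/3) + 2*exp(2*I*pi/3)) + (-3) + (4 + 2*exp(-2*I*pi/3) + exp(2*I*pi/3)) + (-2 + 2*exp(-I*pi/3) + exp(-2*I*pi/3))] = 6/6 = 1
  <chi_rho, chi_1> = (1/6)[1*(7)*conj(1) + 1*(-2 + exp(2*I*pi/3) + 2*exp(I*pi/3))*conj(exp(I*pi/3)) + 1*(4 + exp(-2*I*pi/3) + 2*exp(2*I*pi/3))*conj(exp(2*I*pi/3)) + 1*(-3)*conj(-1) + 1*(4 + 2*exp(-2*I*pi/3) + exp(2*I*pi/3))*conj(exp(-2*I*pi/3)) + 1*(-2 + 2*exp(-I*pi/3) + exp(-2*I*pi/3))*conj(exp(-I*pi/3))]
      = (1/6)[(7) + (2 + exp(I*pi/3) - 2*exp(-I*pi/3)) + (2 + 4*exp(-2*I*pi/3) + exp(2*I*pi/3)) + (3) + (2 + exp(-2*I*pi/3) + 4*exp(2*I*pi/3)) + (2 - 2*exp(I*pi/3) + exp(-I*pi/3))] = 12/6 = 2
  <chi_rho, chi_2> = (1/6)[1*(7)*conj(1) + 1*(-2 + exp(2*I*pi/3) + 2*exp(I*pi/3))*conj(exp(2*I*pi/3)) + 1*(4 + exp(-2*I*pi/3) + 2*exp(2*I*pi/3))*conj(exp(-2*I*pi/3)) + 1*(-3)*conj(1) + 1*(4 + 2*exp(-2*I*pi/3) + exp(2*I*pi/3))*conj(exp(2*I*pi/3)) + 1*(-2 + 2*exp(-I*pi/3) + exp(-2*I*pi/3))*conj(exp(-2*I*pi/3))]
      = (1/6)[(7) + (3) + (1 + 2*exp(-2*I*pi/3) + 4*exp(2*I*pi/3)) + (-3) + (1 + 4*exp(-2*I*pi/3) + 2*exp(2*I*pi/3)) + (3)] = 6/6 = 1
  <chi_rho, chi_3> = (1/6)[1*(7)*conj(1) + 1*(-2 + exp(2*I*pi/3) + 2*exp(I*pi/3))*conj(-1) + 1*(4 + exp(-2*I*pi/3) + 2*exp(2*I*pi/3))*conj(1) + 1*(-3)*conj(-1) + 1*(4 + 2*exp(-2*I*pi/3) + exp(2*I*pi/3))*conj(1) + 1*(-2 + 2*exp(-I*pi/3) + exp(-2*I*pi/3))*conj(-1)]
      = (1/6)[(7) + (2 - 2*exp(I*pi/3) - exp(2*I*pi/3)) + (4 + exp(-2*I*pi/3) + 2*exp(2*I*pi/3)) + (3) + (4 + 2*exp(-2*I*pi/3) + exp(2*I*pi/3)) + (2 - exp(-2*I*pi/3) - 2*exp(-I*pi/3))] = 18/6 = 3
  <chi_rho, chi_4> = (1/6)[1*(7)*conj(1) + 1*(-2 + exp(2*I*pi/3) + 2*exp(I*pi/3))*conj(exp(-2*I*pi/3)) + 1*(4 + exp(-2*I*pi/3) + 2*exp(2*I*pi/3))*conj(exp(2*I*pi/3)) + 1*(-3)*conj(1) + 1*(4 + 2*exp(-2*I*pi/3) + exp(2*I*pi/3))*conj(exp(-2*I*pi/3)) + 1*(-2 + 2*exp(-I*pi/3) + exp(-2*I*pi/3))*conj(exp(2*I*pi/3))]
      = (1/6)[(7) + (-2 - 2*exp(2*I*pi/3) + exp(-2*I*pi/3)) + (2 + 4*exp(-2*I*pi/3) + exp(2*I*pi/3)) + (-3) + (2 + exp(-2*I*pi/3) + 4*exp(2*I*pi/3)) + (-2 + exp(2*I*pi/3) - 2*exp(-2*I*pi/3))] = 0/6 = 0
  <chi_rho, chi_5> = (1/6)[1*(7)*conj(1) + 1*(-2 + exp(2*I*pi/3) + 2*exp(I*pi/3))*conj(exp(-I*pi/3)) + 1*(4 + exp(-2*I*pi/3) + 2*exp(2*I*pi/3))*conj(exp(-2*I*pi/3)) + 1*(-3)*conj(-1) + 1*(4 + 2*exp(-2*I*pi/3) + exp(2*I*pi/3))*conj(exp(2*I*pi/3)) + 1*(-2 + 2*exp(-I*pi/3) + exp(-2*I*pi/3))*conj(exp(I*pi/3))]
      = (1/6)[(7) + (-3) + (1 + 2*exp(-2*I*pi/3) + 4*exp(2*I*pi/3)) + (3) + (1 + 4*exp(-2*I*pi/3) + 2*exp(2*I*pi/3)) + (-3)] = 0/6 = 0
(Exp terms are combined using exp(i*s)*conj(exp(i*t)) = exp(i*(s-t)), and sums of them are collapsed using the identity that for every m > 1 the m distinct m-th roots of unity sum to 0, e.g. 1 + exp(2*I*pi/3) + exp(-2*I*pi/3) = 0.)
Dimension check: dim(rho) = sum (mult * dim) = 1*1 + 2*1 + 1*1 + 3*1 + 0*1 + 0*1 = 7 = chi_rho(e) = 7.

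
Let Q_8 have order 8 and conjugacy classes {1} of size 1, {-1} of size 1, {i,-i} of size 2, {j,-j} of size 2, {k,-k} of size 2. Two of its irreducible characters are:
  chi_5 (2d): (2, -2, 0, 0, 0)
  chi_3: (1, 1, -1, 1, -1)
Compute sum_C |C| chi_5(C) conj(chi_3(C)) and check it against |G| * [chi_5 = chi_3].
Sum = 0; so <chi_5, chi_3> = 0 (distinct irreducibles are orthogonal).

Reasoning: Compute term by term over conjugacy classes (|C| * chi_5(C) * conj(chi_3(C))):
  1*(2)*conj(1) + 1*(-2)*conj(1) + 2*(0)*conj(-1) + 2*(0)*conj(1) + 2*(0)*conj(-1)
  = (2) + (-2) + (0) + (0) + (0)
  = 0.
Dividing by |G| = 8 gives 0/8 = 0, matching the row-orthogonality relation <chi_5, chi_3> = [chi_5 = chi_3].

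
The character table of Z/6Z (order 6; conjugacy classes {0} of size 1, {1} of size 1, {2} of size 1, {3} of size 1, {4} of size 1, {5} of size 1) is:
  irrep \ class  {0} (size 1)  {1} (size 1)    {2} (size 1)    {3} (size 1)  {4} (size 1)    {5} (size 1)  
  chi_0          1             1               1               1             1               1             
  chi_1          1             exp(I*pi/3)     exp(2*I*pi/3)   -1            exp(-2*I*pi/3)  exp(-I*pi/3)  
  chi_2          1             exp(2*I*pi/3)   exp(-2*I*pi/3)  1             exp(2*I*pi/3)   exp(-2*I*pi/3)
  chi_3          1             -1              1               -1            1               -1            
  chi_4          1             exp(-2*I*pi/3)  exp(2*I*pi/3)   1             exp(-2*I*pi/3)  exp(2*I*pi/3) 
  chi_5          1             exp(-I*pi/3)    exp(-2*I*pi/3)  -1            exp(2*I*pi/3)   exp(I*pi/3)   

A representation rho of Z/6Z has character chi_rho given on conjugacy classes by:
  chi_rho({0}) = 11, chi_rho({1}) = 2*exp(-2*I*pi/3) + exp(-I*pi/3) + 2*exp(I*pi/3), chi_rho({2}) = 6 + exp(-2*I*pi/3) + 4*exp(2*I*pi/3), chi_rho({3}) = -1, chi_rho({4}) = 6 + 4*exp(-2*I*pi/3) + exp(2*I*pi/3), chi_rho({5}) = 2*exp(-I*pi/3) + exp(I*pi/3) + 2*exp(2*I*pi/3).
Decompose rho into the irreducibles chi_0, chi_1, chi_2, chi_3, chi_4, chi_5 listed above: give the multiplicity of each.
Multiplicities: chi_0: 3, chi_1: 2, chi_2: 0, chi_3: 3, chi_4: 2, chi_5: 1.

Solution. Use <chi_rho, chi> = (1/|G|) sum_C |C| * chi_rho(C) * conj(chi(C)) with |G| = 6 for each irreducible chi in the table:
  <chi_rho, chi_0> = (1/6)[1*(11)*conj(1) + 1*(2*exp(-2*I*pi/3) + exp(-I*pi/3) + 2*exp(I*pi/3))*conj(1) + 1*(6 + exp(-2*I*pi/3) + 4*exp(2*I*pi/3))*conj(1) + 1*(-1)*conj(1) + 1*(6 + 4*exp(-2*I*pi/3) + exp(2*I*pi/3))*conj(1) + 1*(2*exp(-I*pi/3) + exp(I*pi/3) + 2*exp(2*I*pi/3))*conj(1)]
      = (1/6)[(11) + (2*exp(-2*I*pi/3) + exp(-I*pi/3) + 2*exp(I*pi/3)) + (6 + exp(-2*I*pi/3) + 4*exp(2*I*pi/3)) + (-1) + (6 + 4*exp(-2*I*pi/3) + exp(2*I*pi/3)) + (2*exp(-I*pi/3) + exp(I*pi/3) + 2*exp(2*I*pi/3))] = 18/6 = 3
  <chi_rho, chi_1> = (1/6)[1*(11)*conj(1) + 1*(2*exp(-2*I*pi/3) + exp(-I*pi/3) + 2*exp(I*pi/3))*conj(exp(I*pi/3)) + 1*(6 + exp(-2*I*pi/3) + 4*exp(2*I*pi/3))*conj(exp(2*I*pi/3)) + 1*(-1)*conj(-1) + 1*(6 + 4*exp(-2*I*pi/3) + exp(2*I*pi/3))*conj(exp(-2*I*pi/3)) + 1*(2*exp(-I*pi/3) + exp(I*pi/3) + 2*exp(2*I*pi/3))*conj(exp(-I*pi/3))]
      = (1/6)[(11) + (exp(-2*I*pi/3)) + (4 + 6*exp(-2*I*pi/3) + exp(2*I*pi/3)) + (1) + (4 + exp(-2*I*pi/3) + 6*exp(2*I*pi/3)) + (exp(2*I*pi/3))] = 12/6 = 2
  <chi_rho, chi_2> = (1/6)[1*(11)*conj(1) + 1*(2*exp(-2*I*pi/3) + exp(-I*pi/3) + 2*exp(I*pi/3))*conj(exp(2*I*pi/3)) + 1*(6 + exp(-2*I*pi/3) + 4*exp(2*I*pi/3))*conj(exp(-2*I*pi/3)) + 1*(-1)*conj(1) + 1*(6 + 4*exp(-2*I*pi/3) + exp(2*I*pi/3))*conj(exp(2*I*pi/3)) + 1*(2*exp(-I*pi/3) + exp(I*pi/3) + 2*exp(2*I*pi/3))*conj(exp(-2*I*pi/3))]
      = (1/6)[(11) + (-1) + (1 + 4*exp(-2*I*pi/3) + 6*exp(2*I*pi/3)) + (-1) + (1 + 6*exp(-2*I*pi/3) + 4*exp(2*I*pi/3)) + (-1)] = 0/6 = 0
  <chi_rho, chi_3> = (1/6)[1*(11)*conj(1) + 1*(2*exp(-2*I*pi/3) + exp(-I*pi/3) + 2*exp(I*pi/3))*conj(-1) + 1*(6 + exp(-2*I*pi/3) + 4*exp(2*I*pi/3))*conj(1) + 1*(-1)*conj(-1) + 1*(6 + 4*exp(-2*I*pi/3) + exp(2*I*pi/3))*conj(1) + 1*(2*exp(-I*pi/3) + exp(I*pi/3) + 2*exp(2*I*pi/3))*conj(-1)]
      = (1/6)[(11) + (-2*exp(I*pi/3) - exp(-I*pi/3) - 2*exp(-2*I*pi/3)) + (6 + exp(-2*I*pi/3) + 4*exp(2*I*pi/3)) + (1) + (6 + 4*exp(-2*I*pi/3) + exp(2*I*pi/3)) + (-2*exp(2*I*pi/3) - exp(I*pi/3) - 2*exp(-I*pi/3))] = 18/6 = 3
  <chi_rho, chi_4> = (1/6)[1*(11)*conj(1) + 1*(2*exp(-2*I*pi/3) + exp(-I*pi/3) + 2*exp(I*pi/3))*conj(exp(-2*I*pi/3)) + 1*(6 + exp(-2*I*pi/3) + 4*exp(2*I*pi/3))*conj(exp(2*I*pi/3)) + 1*(-1)*conj(1) + 1*(6 + 4*exp(-2*I*pi/3) + exp(2*I*pi/3))*conj(exp(-2*I*pi/3)) + 1*(2*exp(-I*pi/3) + exp(I*pi/3) + 2*exp(2*I*pi/3))*conj(exp(2*I*pi/3))]
      = (1/6)[(11) + (exp(I*pi/3)) + (4 + 6*exp(-2*I*pi/3) + exp(2*I*pi/3)) + (-1) + (4 + exp(-2*I*pi/3) + 6*exp(2*I*pi/3)) + (exp(-I*pi/3))] = 12/6 = 2
  <chi_rho, chi_5> = (1/6)[1*(11)*conj(1) + 1*(2*exp(-2*I*pi/3) + exp(-I*pi/3) + 2*exp(I*pi/3))*conj(exp(-I*pi/3)) + 1*(6 + exp(-2*I*pi/3) + 4*exp(2*I*pi/3))*conj(exp(-2*I*pi/3)) + 1*(-1)*conj(-1) + 1*(6 + 4*exp(-2*I*pi/3) + exp(2*I*pi/3))*conj(exp(2*I*pi/3)) + 1*(2*exp(-I*pi/3) + exp(I*pi/3) + 2*exp(2*I*pi/3))*conj(exp(I*pi/3))]
      = (1/6)[(11) + (1) + (1 + 4*exp(-2*I*pi/3) + 6*exp(2*I*pi/3)) + (1) + (1 + 6*exp(-2*I*pi/3) + 4*exp(2*I*pi/3)) + (1)] = 6/6 = 1
(Exp terms are combined using exp(i*s)*conj(exp(i*t)) = exp(i*(s-t)), and sums of them are collapsed using the identity that for every m > 1 the m distinct m-th roots of unity sum to 0, e.g. 1 + exp(2*I*pi/3) + exp(-2*I*pi/3) = 0.)
Dimension check: dim(rho) = sum (mult * dim) = 3*1 + 2*1 + 0*1 + 3*1 + 2*1 + 1*1 = 11 = chi_rho(e) = 11.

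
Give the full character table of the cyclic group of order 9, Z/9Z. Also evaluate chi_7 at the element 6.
Character table of Z/9Z (irreps indexed chi_0,...,chi_8 with chi_k(m) = zeta_9^(k*m), zeta_9 = exp(2*pi*i/9)):
  irrep \ class  {0} (size 1)  {1} (size 1)    {2} (size 1)    {3} (size 1)    {4} (size 1)    {5} (size 1)    {6} (size 1)    {7} (size 1)    {8} (size 1)  
  chi_0          1             1               1               1               1               1               1               1               1             
  chi_1          1             exp(2*I*pi/9)   exp(4*I*pi/9)   exp(2*I*pi/3)   exp(8*I*pi/9)   exp(-8*I*pi/9)  exp(-2*I*pi/3)  exp(-4*I*pi/9)  exp(-2*I*pi/9)
  chi_2          1             exp(4*I*pi/9)   exp(8*I*pi/9)   exp(-2*I*pi/3)  exp(-2*I*pi/9)  exp(2*I*pi/9)   exp(2*I*pi/3)   exp(-8*I*pi/9)  exp(-4*I*pi/9)
  chi_3          1             exp(2*I*pi/3)   exp(-2*I*pi/3)  1               exp(2*I*pi/3)   exp(-2*I*pi/3)  1               exp(2*I*pi/3)   exp(-2*I*pi/3)
  chi_4          1             exp(8*I*pi/9)   exp(-2*I*pi/9)  exp(2*I*pi/3)   exp(-4*I*pi/9)  exp(4*I*pi/9)   exp(-2*I*pi/3)  exp(2*I*pi/9)   exp(-8*I*pi/9)
  chi_5          1             exp(-8*I*pi/9)  exp(2*I*pi/9)   exp(-2*I*pi/3)  exp(4*I*pi/9)   exp(-4*I*pi/9)  exp(2*I*pi/3)   exp(-2*I*pi/9)  exp(8*I*pi/9) 
  chi_6          1             exp(-2*I*pi/3)  exp(2*I*pi/3)   1               exp(-2*I*pi/3)  exp(2*I*pi/3)   1               exp(-2*I*pi/3)  exp(2*I*pi/3) 
  chi_7          1             exp(-4*I*pi/9)  exp(-8*I*pi/9)  exp(2*I*pi/3)   exp(2*I*pi/9)   exp(-2*I*pi/9)  exp(-2*I*pi/3)  exp(8*I*pi/9)   exp(4*I*pi/9) 
  chi_8          1             exp(-2*I*pi/9)  exp(-4*I*pi/9)  exp(-2*I*pi/3)  exp(-8*I*pi/9)  exp(8*I*pi/9)   exp(2*I*pi/3)   exp(4*I*pi/9)   exp(2*I*pi/9) 

Spot check: chi_7(6) = zeta_9^(7*6) = zeta_9^42 = exp(-2*I*pi/3).

Proof sketch: Z/9Z is abelian, so all 9 irreducible complex representations are 1-dimensional. They are given by chi_k(m) = zeta_9^(k*m) for k = 0,...,8. Row orthogonality: sum_m chi_k(m) conj(chi_l(m)) = 9 * [k = l].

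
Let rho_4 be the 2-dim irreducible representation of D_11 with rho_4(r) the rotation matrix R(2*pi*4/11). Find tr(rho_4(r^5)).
chi_{rho_4}(r^5) = 2*cos(2*pi*4*5/11) = 2*cos(4*pi/11)

Justification: rho_4(r^5) is rotation by angle 2*pi*4*5/11, whose trace is 2*cos(2*pi*4*5/11) = 2*cos(4*pi/11).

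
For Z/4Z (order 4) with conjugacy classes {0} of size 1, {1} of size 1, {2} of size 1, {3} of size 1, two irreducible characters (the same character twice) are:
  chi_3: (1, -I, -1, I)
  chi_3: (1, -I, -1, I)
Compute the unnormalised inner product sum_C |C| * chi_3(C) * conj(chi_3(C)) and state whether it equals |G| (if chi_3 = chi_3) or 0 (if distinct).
Sum = 4 = |G| = 4; so <chi_3, chi_3> = 1 (norm-1 confirms irreducibility).

Proof sketch: Compute term by term over conjugacy classes (|C| * chi_3(C) * conj(chi_3(C))):
  1*(1)*conj(1) + 1*(-I)*conj(-I) + 1*(-1)*conj(-1) + 1*(I)*conj(I)
  = (1) + (1) + (1) + (1)
  = 4.
(Exp terms are combined using exp(i*s)*conj(exp(i*t)) = exp(i*(s-t)), and sums of them are collapsed using the identity that for every m > 1 the m distinct m-th roots of unity sum to 0, e.g. 1 + exp(2*I*pi/3) + exp(-2*I*pi/3) = 0.)
Dividing by |G| = 4 gives 4/4 = 1, matching the row-orthogonality relation <chi_3, chi_3> = [chi_3 = chi_3].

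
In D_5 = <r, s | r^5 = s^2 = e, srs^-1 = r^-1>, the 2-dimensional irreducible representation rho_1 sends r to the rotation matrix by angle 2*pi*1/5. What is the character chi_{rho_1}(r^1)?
chi_{rho_1}(r^1) = 2*cos(2*pi*1*1/5) = -1/2 + sqrt(5)/2

Explanation: rho_1(r^1) is rotation by angle 2*pi*1*1/5, whose trace is 2*cos(2*pi*1*1/5) = -1/2 + sqrt(5)/2.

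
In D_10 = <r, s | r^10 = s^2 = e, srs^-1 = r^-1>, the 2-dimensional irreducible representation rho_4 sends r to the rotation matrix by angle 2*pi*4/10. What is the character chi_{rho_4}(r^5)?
chi_{rho_4}(r^5) = 2*cos(2*pi*4*5/10) = 2

Derivation: rho_4(r^5) is rotation by angle 2*pi*4*5/10, whose trace is 2*cos(2*pi*4*5/10) = 2.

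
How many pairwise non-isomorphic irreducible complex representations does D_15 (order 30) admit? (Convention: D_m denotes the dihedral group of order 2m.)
9

Working: The number of irreducible complex representations of a finite group equals its number of conjugacy classes. D_15 has 9 conjugacy classes ((n+3)/2 for n odd), so D_15 (order 30) has exactly 9 irreducible complex representations.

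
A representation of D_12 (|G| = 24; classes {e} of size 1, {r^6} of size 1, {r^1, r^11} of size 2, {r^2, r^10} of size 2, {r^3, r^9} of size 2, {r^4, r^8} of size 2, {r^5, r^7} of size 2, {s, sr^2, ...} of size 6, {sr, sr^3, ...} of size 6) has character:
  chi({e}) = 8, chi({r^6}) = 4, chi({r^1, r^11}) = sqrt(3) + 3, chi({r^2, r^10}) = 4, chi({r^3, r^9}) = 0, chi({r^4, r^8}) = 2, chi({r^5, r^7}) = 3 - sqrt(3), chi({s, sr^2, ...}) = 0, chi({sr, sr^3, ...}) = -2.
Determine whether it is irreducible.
Not irreducible (reducible): <chi, chi> = 8 > 1.

Argument: <chi, chi> = (1/|G|) sum_C |C| * |chi(C)|^2 = (1/24)[1*|8|^2 + 1*|4|^2 + 2*|sqrt(3) + 3|^2 + 2*|4|^2 + 2*|0|^2 + 2*|2|^2 + 2*|3 - sqrt(3)|^2 + 6*|0|^2 + 6*|-2|^2]
  = (1/24)[(64) + (16) + (12*sqrt(3) + 24) + (32) + (0) + (8) + (24 - 12*sqrt(3)) + (0) + (24)] = 192/24 = 8.
A character is irreducible iff <chi, chi> = 1, so this representation is reducible.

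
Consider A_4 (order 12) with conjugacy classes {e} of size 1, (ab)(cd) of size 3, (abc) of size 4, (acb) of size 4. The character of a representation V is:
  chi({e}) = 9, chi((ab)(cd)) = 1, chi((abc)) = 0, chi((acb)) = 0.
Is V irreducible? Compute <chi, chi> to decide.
Not irreducible (reducible): <chi, chi> = 7 > 1.

Derivation: <chi, chi> = (1/|G|) sum_C |C| * |chi(C)|^2 = (1/12)[1*|9|^2 + 3*|1|^2 + 4*|0|^2 + 4*|0|^2]
  = (1/12)[(81) + (3) + (0) + (0)] = 84/12 = 7.
(Exp terms are combined using exp(i*s)*conj(exp(i*t)) = exp(i*(s-t)), and sums of them are collapsed using the identity that for every m > 1 the m distinct m-th roots of unity sum to 0, e.g. 1 + exp(2*I*pi/3) + exp(-2*I*pi/3) = 0.)
A character is irreducible iff <chi, chi> = 1, so this representation is reducible.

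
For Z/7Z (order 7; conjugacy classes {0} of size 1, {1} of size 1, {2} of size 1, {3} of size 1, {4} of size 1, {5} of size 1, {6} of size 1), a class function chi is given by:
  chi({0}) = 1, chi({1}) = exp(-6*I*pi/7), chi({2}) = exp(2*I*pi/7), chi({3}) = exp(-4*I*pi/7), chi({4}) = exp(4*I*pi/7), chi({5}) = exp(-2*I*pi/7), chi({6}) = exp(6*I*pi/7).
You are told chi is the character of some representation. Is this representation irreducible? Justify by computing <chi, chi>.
Irreducible: <chi, chi> = 1.

<chi, chi> = (1/|G|) sum_C |C| * |chi(C)|^2 = (1/7)[1*|1|^2 + 1*|exp(-6*I*pi/7)|^2 + 1*|exp(2*I*pi/7)|^2 + 1*|exp(-4*I*pi/7)|^2 + 1*|exp(4*I*pi/7)|^2 + 1*|exp(-2*I*pi/7)|^2 + 1*|exp(6*I*pi/7)|^2]
  = (1/7)[(1) + (1) + (1) + (1) + (1) + (1) + (1)] = 7/7 = 1.
(Exp terms are combined using exp(i*s)*conj(exp(i*t)) = exp(i*(s-t)), and sums of them are collapsed using the identity that for every m > 1 the m distinct m-th roots of unity sum to 0, e.g. 1 + exp(2*I*pi/3) + exp(-2*I*pi/3) = 0.)
A character is irreducible iff <chi, chi> = 1, so this representation is irreducible.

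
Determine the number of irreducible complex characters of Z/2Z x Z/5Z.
10

The number of irreducible complex representations of a finite group equals its number of conjugacy classes. Z/2Z x Z/5Z is abelian of order 10, so every element is its own conjugacy class: 10 classes, so Z/2Z x Z/5Z (order 10) has exactly 10 irreducible complex representations.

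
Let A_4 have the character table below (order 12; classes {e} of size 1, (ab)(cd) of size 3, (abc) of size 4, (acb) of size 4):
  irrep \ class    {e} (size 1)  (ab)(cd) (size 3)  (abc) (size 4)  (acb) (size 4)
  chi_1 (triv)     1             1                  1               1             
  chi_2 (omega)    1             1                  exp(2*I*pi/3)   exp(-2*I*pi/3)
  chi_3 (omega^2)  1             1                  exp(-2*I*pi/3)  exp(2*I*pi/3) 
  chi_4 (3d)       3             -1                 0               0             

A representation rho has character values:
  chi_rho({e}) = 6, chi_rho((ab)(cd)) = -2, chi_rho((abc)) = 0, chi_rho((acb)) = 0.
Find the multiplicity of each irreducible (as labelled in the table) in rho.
Multiplicities: chi_1: 0, chi_2: 0, chi_3: 0, chi_4: 2.

Details: Use <chi_rho, chi> = (1/|G|) sum_C |C| * chi_rho(C) * conj(chi(C)) with |G| = 12 for each irreducible chi in the table:
  <chi_rho, chi_1> = (1/12)[1*(6)*conj(1) + 3*(-2)*conj(1) + 4*(0)*conj(1) + 4*(0)*conj(1)]
      = (1/12)[(6) + (-6) + (0) + (0)] = 0/12 = 0
  <chi_rho, chi_2> = (1/12)[1*(6)*conj(1) + 3*(-2)*conj(1) + 4*(0)*conj(exp(2*I*pi/3)) + 4*(0)*conj(exp(-2*I*pi/3))]
      = (1/12)[(6) + (-6) + (0) + (0)] = 0/12 = 0
  <chi_rho, chi_3> = (1/12)[1*(6)*conj(1) + 3*(-2)*conj(1) + 4*(0)*conj(exp(-2*I*pi/3)) + 4*(0)*conj(exp(2*I*pi/3))]
      = (1/12)[(6) + (-6) + (0) + (0)] = 0/12 = 0
  <chi_rho, chi_4> = (1/12)[1*(6)*conj(3) + 3*(-2)*conj(-1) + 4*(0)*conj(0) + 4*(0)*conj(0)]
      = (1/12)[(18) + (6) + (0) + (0)] = 24/12 = 2
(Exp terms are combined using exp(i*s)*conj(exp(i*t)) = exp(i*(s-t)), and sums of them are collapsed using the identity that for every m > 1 the m distinct m-th roots of unity sum to 0, e.g. 1 + exp(2*I*pi/3) + exp(-2*I*pi/3) = 0.)
Dimension check: dim(rho) = sum (mult * dim) = 0*1 + 0*1 + 0*1 + 2*3 = 6 = chi_rho(e) = 6.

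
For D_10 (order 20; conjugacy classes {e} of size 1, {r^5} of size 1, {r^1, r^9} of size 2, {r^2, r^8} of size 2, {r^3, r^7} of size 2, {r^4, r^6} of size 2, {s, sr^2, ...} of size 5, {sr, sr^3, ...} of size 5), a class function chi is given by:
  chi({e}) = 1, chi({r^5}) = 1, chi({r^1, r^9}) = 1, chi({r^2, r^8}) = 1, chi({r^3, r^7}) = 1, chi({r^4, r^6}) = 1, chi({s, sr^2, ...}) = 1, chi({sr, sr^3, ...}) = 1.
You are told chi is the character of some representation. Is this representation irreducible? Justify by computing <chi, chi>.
Irreducible: <chi, chi> = 1.

Argument: <chi, chi> = (1/|G|) sum_C |C| * |chi(C)|^2 = (1/20)[1*|1|^2 + 1*|1|^2 + 2*|1|^2 + 2*|1|^2 + 2*|1|^2 + 2*|1|^2 + 5*|1|^2 + 5*|1|^2]
  = (1/20)[(1) + (1) + (2) + (2) + (2) + (2) + (5) + (5)] = 20/20 = 1.
A character is irreducible iff <chi, chi> = 1, so this representation is irreducible.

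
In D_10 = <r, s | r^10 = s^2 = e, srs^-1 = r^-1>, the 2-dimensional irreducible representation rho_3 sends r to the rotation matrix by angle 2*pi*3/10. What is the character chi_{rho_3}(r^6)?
chi_{rho_3}(r^6) = 2*cos(2*pi*3*6/10) = -1/2 + sqrt(5)/2

Why: rho_3(r^6) is rotation by angle 2*pi*3*6/10, whose trace is 2*cos(2*pi*3*6/10) = -1/2 + sqrt(5)/2.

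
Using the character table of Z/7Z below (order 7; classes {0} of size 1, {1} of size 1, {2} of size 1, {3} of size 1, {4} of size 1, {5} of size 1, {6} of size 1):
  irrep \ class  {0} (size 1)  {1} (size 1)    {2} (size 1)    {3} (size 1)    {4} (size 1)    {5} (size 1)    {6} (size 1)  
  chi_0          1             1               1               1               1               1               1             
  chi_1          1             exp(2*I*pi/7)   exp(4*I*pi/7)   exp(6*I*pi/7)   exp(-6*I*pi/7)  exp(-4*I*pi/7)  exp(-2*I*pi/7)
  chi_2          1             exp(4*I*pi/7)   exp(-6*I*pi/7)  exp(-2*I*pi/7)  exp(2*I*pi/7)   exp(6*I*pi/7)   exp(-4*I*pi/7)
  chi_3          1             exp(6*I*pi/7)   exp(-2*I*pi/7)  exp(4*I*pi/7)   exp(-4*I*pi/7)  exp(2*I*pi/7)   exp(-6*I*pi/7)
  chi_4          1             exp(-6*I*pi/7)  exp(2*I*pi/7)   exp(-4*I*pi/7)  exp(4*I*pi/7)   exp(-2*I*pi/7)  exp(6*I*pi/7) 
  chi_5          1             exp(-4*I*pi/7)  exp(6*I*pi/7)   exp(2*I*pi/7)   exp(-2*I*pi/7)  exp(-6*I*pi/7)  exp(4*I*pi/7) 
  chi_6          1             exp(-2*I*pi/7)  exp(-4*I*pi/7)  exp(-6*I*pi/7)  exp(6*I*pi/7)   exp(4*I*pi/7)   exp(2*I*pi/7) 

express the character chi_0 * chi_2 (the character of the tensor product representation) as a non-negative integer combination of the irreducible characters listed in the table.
chi_0 tensor chi_2 = chi_2 (all other irreducibles have multiplicity 0).

Argument: The character of a tensor product is the pointwise product (chi_0 * chi_2)(C) = chi_0(C) * chi_2(C):
  {0}: (1)*(1), {1}: (1)*(exp(4*I*pi/7)), {2}: (1)*(exp(-6*I*pi/7)), {3}: (1)*(exp(-2*I*pi/7)), {4}: (1)*(exp(2*I*pi/7)), {5}: (1)*(exp(6*I*pi/7)), {6}: (1)*(exp(-4*I*pi/7))
so (chi_0 * chi_2) takes values
  {0} -> 1, {1} -> exp(4*I*pi/7), {2} -> exp(-6*I*pi/7), {3} -> exp(-2*I*pi/7), {4} -> exp(2*I*pi/7), {5} -> exp(6*I*pi/7), {6} -> exp(-4*I*pi/7).
Now take the inner product of this character with each irreducible chi from the table, <chi_0*chi_2, chi> = (1/7) sum_C |C| (chi_0*chi_2)(C) conj(chi(C)):
  <chi_0*chi_2, chi_0> = (1/7)[1*(1)*conj(1) + 1*(exp(4*I*pi/7))*conj(1) + 1*(exp(-6*I*pi/7))*conj(1) + 1*(exp(-2*I*pi/7))*conj(1) + 1*(exp(2*I*pi/7))*conj(1) + 1*(exp(6*I*pi/7))*conj(1) + 1*(exp(-4*I*pi/7))*conj(1)]
      = (1/7)[(1) + (exp(4*I*pi/7)) + (exp(-6*I*pi/7)) + (exp(-2*I*pi/7)) + (exp(2*I*pi/7)) + (exp(6*I*pi/7)) + (exp(-4*I*pi/7))] = 0/7 = 0
  <chi_0*chi_2, chi_1> = (1/7)[1*(1)*conj(1) + 1*(exp(4*I*pi/7))*conj(exp(2*I*pi/7)) + 1*(exp(-6*I*pi/7))*conj(exp(4*I*pi/7)) + 1*(exp(-2*I*pi/7))*conj(exp(6*I*pi/7)) + 1*(exp(2*I*pi/7))*conj(exp(-6*I*pi/7)) + 1*(exp(6*I*pi/7))*conj(exp(-4*I*pi/7)) + 1*(exp(-4*I*pi/7))*conj(exp(-2*I*pi/7))]
      = (1/7)[(1) + (exp(2*I*pi/7)) + (exp(4*I*pi/7)) + (exp(6*I*pi/7)) + (exp(-6*I*pi/7)) + (exp(-4*I*pi/7)) + (exp(-2*I*pi/7))] = 0/7 = 0
  <chi_0*chi_2, chi_2> = (1/7)[1*(1)*conj(1) + 1*(exp(4*I*pi/7))*conj(exp(4*I*pi/7)) + 1*(exp(-6*I*pi/7))*conj(exp(-6*I*pi/7)) + 1*(exp(-2*I*pi/7))*conj(exp(-2*I*pi/7)) + 1*(exp(2*I*pi/7))*conj(exp(2*I*pi/7)) + 1*(exp(6*I*pi/7))*conj(exp(6*I*pi/7)) + 1*(exp(-4*I*pi/7))*conj(exp(-4*I*pi/7))]
      = (1/7)[(1) + (1) + (1) + (1) + (1) + (1) + (1)] = 7/7 = 1
  <chi_0*chi_2, chi_3> = (1/7)[1*(1)*conj(1) + 1*(exp(4*I*pi/7))*conj(exp(6*I*pi/7)) + 1*(exp(-6*I*pi/7))*conj(exp(-2*I*pi/7)) + 1*(exp(-2*I*pi/7))*conj(exp(4*I*pi/7)) + 1*(exp(2*I*pi/7))*conj(exp(-4*I*pi/7)) + 1*(exp(6*I*pi/7))*conj(exp(2*I*pi/7)) + 1*(exp(-4*I*pi/7))*conj(exp(-6*I*pi/7))]
      = (1/7)[(1) + (exp(-2*I*pi/7)) + (exp(-4*I*pi/7)) + (exp(-6*I*pi/7)) + (exp(6*I*pi/7)) + (exp(4*I*pi/7)) + (exp(2*I*pi/7))] = 0/7 = 0
  <chi_0*chi_2, chi_4> = (1/7)[1*(1)*conj(1) + 1*(exp(4*I*pi/7))*conj(exp(-6*I*pi/7)) + 1*(exp(-6*I*pi/7))*conj(exp(2*I*pi/7)) + 1*(exp(-2*I*pi/7))*conj(exp(-4*I*pi/7)) + 1*(exp(2*I*pi/7))*conj(exp(4*I*pi/7)) + 1*(exp(6*I*pi/7))*conj(exp(-2*I*pi/7)) + 1*(exp(-4*I*pi/7))*conj(exp(6*I*pi/7))]
      = (1/7)[(1) + (exp(-4*I*pi/7)) + (exp(6*I*pi/7)) + (exp(2*I*pi/7)) + (exp(-2*I*pi/7)) + (exp(-6*I*pi/7)) + (exp(4*I*pi/7))] = 0/7 = 0
  <chi_0*chi_2, chi_5> = (1/7)[1*(1)*conj(1) + 1*(exp(4*I*pi/7))*conj(exp(-4*I*pi/7)) + 1*(exp(-6*I*pi/7))*conj(exp(6*I*pi/7)) + 1*(exp(-2*I*pi/7))*conj(exp(2*I*pi/7)) + 1*(exp(2*I*pi/7))*conj(exp(-2*I*pi/7)) + 1*(exp(6*I*pi/7))*conj(exp(-6*I*pi/7)) + 1*(exp(-4*I*pi/7))*conj(exp(4*I*pi/7))]
      = (1/7)[(1) + (exp(-6*I*pi/7)) + (exp(2*I*pi/7)) + (exp(-4*I*pi/7)) + (exp(4*I*pi/7)) + (exp(-2*I*pi/7)) + (exp(6*I*pi/7))] = 0/7 = 0
  <chi_0*chi_2, chi_6> = (1/7)[1*(1)*conj(1) + 1*(exp(4*I*pi/7))*conj(exp(-2*I*pi/7)) + 1*(exp(-6*I*pi/7))*conj(exp(-4*I*pi/7)) + 1*(exp(-2*I*pi/7))*conj(exp(-6*I*pi/7)) + 1*(exp(2*I*pi/7))*conj(exp(6*I*pi/7)) + 1*(exp(6*I*pi/7))*conj(exp(4*I*pi/7)) + 1*(exp(-4*I*pi/7))*conj(exp(2*I*pi/7))]
      = (1/7)[(1) + (exp(6*I*pi/7)) + (exp(-2*I*pi/7)) + (exp(4*I*pi/7)) + (exp(-4*I*pi/7)) + (exp(2*I*pi/7)) + (exp(-6*I*pi/7))] = 0/7 = 0
(Exp terms are combined using exp(i*s)*conj(exp(i*t)) = exp(i*(s-t)), and sums of them are collapsed using the identity that for every m > 1 the m distinct m-th roots of unity sum to 0, e.g. 1 + exp(2*I*pi/3) + exp(-2*I*pi/3) = 0.)
Hence the multiplicities are chi_2: 1. Dimension check: dim(chi_0)*dim(chi_2) = 1*1 = 1 and sum (mult * dim) = 1*1 = 1.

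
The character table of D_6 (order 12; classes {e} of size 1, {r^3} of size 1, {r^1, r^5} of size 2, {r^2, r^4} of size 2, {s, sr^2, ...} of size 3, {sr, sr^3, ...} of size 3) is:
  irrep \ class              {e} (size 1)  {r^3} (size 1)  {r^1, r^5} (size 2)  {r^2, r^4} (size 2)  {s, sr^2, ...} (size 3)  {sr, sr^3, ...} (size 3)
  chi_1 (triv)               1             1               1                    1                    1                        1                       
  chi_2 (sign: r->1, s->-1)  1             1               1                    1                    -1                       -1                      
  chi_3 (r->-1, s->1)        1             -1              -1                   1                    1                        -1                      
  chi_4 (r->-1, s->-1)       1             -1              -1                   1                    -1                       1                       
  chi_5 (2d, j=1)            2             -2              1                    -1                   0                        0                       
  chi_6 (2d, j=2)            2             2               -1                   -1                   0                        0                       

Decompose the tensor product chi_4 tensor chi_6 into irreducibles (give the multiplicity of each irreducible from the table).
chi_4 tensor chi_6 = chi_5 (all other irreducibles have multiplicity 0).

Justification: The character of a tensor product is the pointwise product (chi_4 * chi_6)(C) = chi_4(C) * chi_6(C):
  {e}: (1)*(2), {r^3}: (-1)*(2), {r^1, r^5}: (-1)*(-1), {r^2, r^4}: (1)*(-1), {s, sr^2, ...}: (-1)*(0), {sr, sr^3, ...}: (1)*(0)
so (chi_4 * chi_6) takes values
  {e} -> 2, {r^3} -> -2, {r^1, r^5} -> 1, {r^2, r^4} -> -1, {s, sr^2, ...} -> 0, {sr, sr^3, ...} -> 0.
Now take the inner product of this character with each irreducible chi from the table, <chi_4*chi_6, chi> = (1/12) sum_C |C| (chi_4*chi_6)(C) conj(chi(C)):
  <chi_4*chi_6, chi_1> = (1/12)[1*(2)*conj(1) + 1*(-2)*conj(1) + 2*(1)*conj(1) + 2*(-1)*conj(1) + 3*(0)*conj(1) + 3*(0)*conj(1)]
      = (1/12)[(2) + (-2) + (2) + (-2) + (0) + (0)] = 0/12 = 0
  <chi_4*chi_6, chi_2> = (1/12)[1*(2)*conj(1) + 1*(-2)*conj(1) + 2*(1)*conj(1) + 2*(-1)*conj(1) + 3*(0)*conj(-1) + 3*(0)*conj(-1)]
      = (1/12)[(2) + (-2) + (2) + (-2) + (0) + (0)] = 0/12 = 0
  <chi_4*chi_6, chi_3> = (1/12)[1*(2)*conj(1) + 1*(-2)*conj(-1) + 2*(1)*conj(-1) + 2*(-1)*conj(1) + 3*(0)*conj(1) + 3*(0)*conj(-1)]
      = (1/12)[(2) + (2) + (-2) + (-2) + (0) + (0)] = 0/12 = 0
  <chi_4*chi_6, chi_4> = (1/12)[1*(2)*conj(1) + 1*(-2)*conj(-1) + 2*(1)*conj(-1) + 2*(-1)*conj(1) + 3*(0)*conj(-1) + 3*(0)*conj(1)]
      = (1/12)[(2) + (2) + (-2) + (-2) + (0) + (0)] = 0/12 = 0
  <chi_4*chi_6, chi_5> = (1/12)[1*(2)*conj(2) + 1*(-2)*conj(-2) + 2*(1)*conj(1) + 2*(-1)*conj(-1) + 3*(0)*conj(0) + 3*(0)*conj(0)]
      = (1/12)[(4) + (4) + (2) + (2) + (0) + (0)] = 12/12 = 1
  <chi_4*chi_6, chi_6> = (1/12)[1*(2)*conj(2) + 1*(-2)*conj(2) + 2*(1)*conj(-1) + 2*(-1)*conj(-1) + 3*(0)*conj(0) + 3*(0)*conj(0)]
      = (1/12)[(4) + (-4) + (-2) + (2) + (0) + (0)] = 0/12 = 0
Hence the multiplicities are chi_5: 1. Dimension check: dim(chi_4)*dim(chi_6) = 1*2 = 2 and sum (mult * dim) = 1*2 = 2.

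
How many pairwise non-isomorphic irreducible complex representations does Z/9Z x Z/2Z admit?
18

Proof sketch: The number of irreducible complex representations of a finite group equals its number of conjugacy classes. Z/9Z x Z/2Z is abelian of order 18, so every element is its own conjugacy class: 18 classes, so Z/9Z x Z/2Z (order 18) has exactly 18 irreducible complex representations.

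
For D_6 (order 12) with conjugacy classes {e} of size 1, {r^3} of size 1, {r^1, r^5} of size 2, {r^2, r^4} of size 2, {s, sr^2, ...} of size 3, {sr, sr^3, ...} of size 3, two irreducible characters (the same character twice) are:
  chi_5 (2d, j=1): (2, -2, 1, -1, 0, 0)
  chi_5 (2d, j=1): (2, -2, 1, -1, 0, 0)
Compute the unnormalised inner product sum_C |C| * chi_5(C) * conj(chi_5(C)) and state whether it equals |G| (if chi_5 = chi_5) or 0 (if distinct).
Sum = 12 = |G| = 12; so <chi_5, chi_5> = 1 (norm-1 confirms irreducibility).

Working: Compute term by term over conjugacy classes (|C| * chi_5(C) * conj(chi_5(C))):
  1*(2)*conj(2) + 1*(-2)*conj(-2) + 2*(1)*conj(1) + 2*(-1)*conj(-1) + 3*(0)*conj(0) + 3*(0)*conj(0)
  = (4) + (4) + (2) + (2) + (0) + (0)
  = 12.
Dividing by |G| = 12 gives 12/12 = 1, matching the row-orthogonality relation <chi_5, chi_5> = [chi_5 = chi_5].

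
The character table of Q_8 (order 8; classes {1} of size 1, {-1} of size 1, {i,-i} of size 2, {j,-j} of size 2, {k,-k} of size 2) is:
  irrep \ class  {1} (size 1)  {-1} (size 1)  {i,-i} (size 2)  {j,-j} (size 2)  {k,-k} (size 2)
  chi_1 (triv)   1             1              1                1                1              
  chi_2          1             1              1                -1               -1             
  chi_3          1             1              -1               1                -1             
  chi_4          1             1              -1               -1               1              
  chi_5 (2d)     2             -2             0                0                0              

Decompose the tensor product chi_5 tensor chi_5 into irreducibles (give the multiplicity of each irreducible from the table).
chi_5 tensor chi_5 = chi_1 + chi_2 + chi_3 + chi_4 (all other irreducibles have multiplicity 0).

Explanation: The character of a tensor product is the pointwise product (chi_5 * chi_5)(C) = chi_5(C) * chi_5(C):
  {1}: (2)*(2), {-1}: (-2)*(-2), {i,-i}: (0)*(0), {j,-j}: (0)*(0), {k,-k}: (0)*(0)
so (chi_5 * chi_5) takes values
  {1} -> 4, {-1} -> 4, {i,-i} -> 0, {j,-j} -> 0, {k,-k} -> 0.
Now take the inner product of this character with each irreducible chi from the table, <chi_5*chi_5, chi> = (1/8) sum_C |C| (chi_5*chi_5)(C) conj(chi(C)):
  <chi_5*chi_5, chi_1> = (1/8)[1*(4)*conj(1) + 1*(4)*conj(1) + 2*(0)*conj(1) + 2*(0)*conj(1) + 2*(0)*conj(1)]
      = (1/8)[(4) + (4) + (0) + (0) + (0)] = 8/8 = 1
  <chi_5*chi_5, chi_2> = (1/8)[1*(4)*conj(1) + 1*(4)*conj(1) + 2*(0)*conj(1) + 2*(0)*conj(-1) + 2*(0)*conj(-1)]
      = (1/8)[(4) + (4) + (0) + (0) + (0)] = 8/8 = 1
  <chi_5*chi_5, chi_3> = (1/8)[1*(4)*conj(1) + 1*(4)*conj(1) + 2*(0)*conj(-1) + 2*(0)*conj(1) + 2*(0)*conj(-1)]
      = (1/8)[(4) + (4) + (0) + (0) + (0)] = 8/8 = 1
  <chi_5*chi_5, chi_4> = (1/8)[1*(4)*conj(1) + 1*(4)*conj(1) + 2*(0)*conj(-1) + 2*(0)*conj(-1) + 2*(0)*conj(1)]
      = (1/8)[(4) + (4) + (0) + (0) + (0)] = 8/8 = 1
  <chi_5*chi_5, chi_5> = (1/8)[1*(4)*conj(2) + 1*(4)*conj(-2) + 2*(0)*conj(0) + 2*(0)*conj(0) + 2*(0)*conj(0)]
      = (1/8)[(8) + (-8) + (0) + (0) + (0)] = 0/8 = 0
Hence the multiplicities are chi_1: 1, chi_2: 1, chi_3: 1, chi_4: 1. Dimension check: dim(chi_5)*dim(chi_5) = 2*2 = 4 and sum (mult * dim) = 1*1 + 1*1 + 1*1 + 1*1 = 4.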